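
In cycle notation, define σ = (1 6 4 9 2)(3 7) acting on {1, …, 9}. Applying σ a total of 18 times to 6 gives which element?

6 lies in the 5-cycle (1 6 4 9 2).
On a 5-cycle, σ^5 is the identity, so σ^18 = σ^3 there (18 ≡ 3 mod 5).
Stepping 3 places around the cycle: 6 → 4 → 9 → 2.

2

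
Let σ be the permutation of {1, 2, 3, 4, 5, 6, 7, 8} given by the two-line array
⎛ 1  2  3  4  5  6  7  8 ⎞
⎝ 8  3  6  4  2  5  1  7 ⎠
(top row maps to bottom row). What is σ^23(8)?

Tracing 8 → 7 → … returns to 8 after 3 steps, so 8 lies in a 3-cycle (1 8 7).
Powers repeat with period 3 on this cycle, and 23 mod 3 = 2, so σ^23(8) = σ^2(8).
Advancing 2 steps from 8: 8 → 7 → 1.

1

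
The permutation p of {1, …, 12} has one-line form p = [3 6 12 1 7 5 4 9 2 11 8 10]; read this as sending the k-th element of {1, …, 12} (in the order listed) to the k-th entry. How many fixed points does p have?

0

No element satisfies p(x) = x, so there are 0 fixed points.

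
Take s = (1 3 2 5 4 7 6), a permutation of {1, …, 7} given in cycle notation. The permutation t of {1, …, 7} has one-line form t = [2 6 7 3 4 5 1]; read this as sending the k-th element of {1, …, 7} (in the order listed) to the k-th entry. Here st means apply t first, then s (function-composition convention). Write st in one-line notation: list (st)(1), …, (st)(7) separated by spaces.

5 1 6 2 7 4 3

Chase each element through t then s: 1 → 2 → 5; 2 → 6 → 1; 3 → 7 → 6; 4 → 3 → 2; 5 → 4 → 7; 6 → 5 → 4; 7 → 1 → 3.
So st in one-line form is 5 1 6 2 7 4 3.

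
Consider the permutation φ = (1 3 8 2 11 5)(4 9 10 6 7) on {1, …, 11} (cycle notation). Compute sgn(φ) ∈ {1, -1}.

-1

The cycle lengths are 6, 5.
A cycle is odd iff its length is even; φ has 1 even-length cycle, so sgn(φ) = (−1)^1 and φ is odd.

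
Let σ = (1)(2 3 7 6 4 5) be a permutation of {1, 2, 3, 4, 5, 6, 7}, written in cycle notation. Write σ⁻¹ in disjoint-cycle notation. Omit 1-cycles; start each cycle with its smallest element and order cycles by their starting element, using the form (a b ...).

Inverting a permutation written in cycle notation just reverses the order within every cycle.
After reversing and putting each cycle's least element first, σ⁻¹ = (2 5 4 6 7 3).

(2 5 4 6 7 3)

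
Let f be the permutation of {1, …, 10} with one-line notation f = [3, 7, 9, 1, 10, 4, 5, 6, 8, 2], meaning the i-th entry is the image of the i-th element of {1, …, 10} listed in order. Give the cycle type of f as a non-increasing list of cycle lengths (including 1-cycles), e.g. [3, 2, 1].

The disjoint cycles are (1, 3, 9, 8, 6, 4)(2, 7, 5, 10), with lengths 6, 4 in non-increasing order.

[6, 4]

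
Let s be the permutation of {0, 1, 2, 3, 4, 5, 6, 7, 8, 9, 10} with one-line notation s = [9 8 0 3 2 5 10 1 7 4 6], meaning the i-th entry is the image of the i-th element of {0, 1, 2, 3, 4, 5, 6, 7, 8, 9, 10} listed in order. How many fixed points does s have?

2

The fixed points (elements with s(x) = x) are {3, 5}, so there are 2.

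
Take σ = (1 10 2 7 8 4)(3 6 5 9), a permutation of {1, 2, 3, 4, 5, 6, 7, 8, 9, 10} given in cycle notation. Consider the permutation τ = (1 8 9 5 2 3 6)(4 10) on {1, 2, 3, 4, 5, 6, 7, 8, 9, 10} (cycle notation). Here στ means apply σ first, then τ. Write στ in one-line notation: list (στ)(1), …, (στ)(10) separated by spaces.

For each element, apply σ then τ: 1 → 10 → 4; 2 → 7 → 7; 3 → 6 → 1; 4 → 1 → 8; 5 → 9 → 5; 6 → 5 → 2; 7 → 8 → 9; 8 → 4 → 10; 9 → 3 → 6; 10 → 2 → 3.
Collecting the images, στ = [4 7 1 8 5 2 9 10 6 3].

4 7 1 8 5 2 9 10 6 3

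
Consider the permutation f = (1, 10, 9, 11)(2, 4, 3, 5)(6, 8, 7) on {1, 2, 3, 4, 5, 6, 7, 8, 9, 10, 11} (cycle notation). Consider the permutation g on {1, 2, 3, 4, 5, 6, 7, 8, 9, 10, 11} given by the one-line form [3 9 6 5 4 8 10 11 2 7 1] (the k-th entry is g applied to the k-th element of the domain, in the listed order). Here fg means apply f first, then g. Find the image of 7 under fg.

8

f(7) = 6, then g(6) = 8; composing gives (fg)(7) = 8.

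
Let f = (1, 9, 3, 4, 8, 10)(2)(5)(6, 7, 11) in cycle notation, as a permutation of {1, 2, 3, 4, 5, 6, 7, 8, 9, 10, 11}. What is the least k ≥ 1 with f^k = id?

The cycle type of f is (6, 3, 1, 1).
Since disjoint cycles commute, ord(f) = lcm(6, 3) = 6.

6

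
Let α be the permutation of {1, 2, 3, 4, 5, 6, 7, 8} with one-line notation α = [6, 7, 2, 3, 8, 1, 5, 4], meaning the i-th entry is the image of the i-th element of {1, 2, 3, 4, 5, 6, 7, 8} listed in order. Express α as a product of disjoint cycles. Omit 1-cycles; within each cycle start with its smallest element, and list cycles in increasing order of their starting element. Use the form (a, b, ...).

Start at 1 and follow images: 1 → 6 → 1, giving the cycle (1, 6).
Continuing from each remaining unvisited element yields (1, 6)(2, 7, 5, 8, 4, 3).

(1, 6)(2, 7, 5, 8, 4, 3)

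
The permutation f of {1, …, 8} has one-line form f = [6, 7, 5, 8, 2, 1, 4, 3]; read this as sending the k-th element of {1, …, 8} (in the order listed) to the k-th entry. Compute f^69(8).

Tracing 8 → 3 → … returns to 8 after 6 steps, so 8 lies in a 6-cycle (2, 7, 4, 8, 3, 5).
On a 6-cycle, f^6 is the identity, so f^69 = f^3 there (69 ≡ 3 mod 6).
Stepping 3 places around the cycle: 8 → 3 → 5 → 2.

2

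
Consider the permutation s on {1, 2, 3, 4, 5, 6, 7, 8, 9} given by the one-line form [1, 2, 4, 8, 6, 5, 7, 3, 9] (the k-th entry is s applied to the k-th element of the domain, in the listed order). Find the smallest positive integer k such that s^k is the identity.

Decomposing into disjoint cycles gives cycle lengths 3, 2, 1, 1, 1, 1.
The order is lcm(3, 2) = 6.

6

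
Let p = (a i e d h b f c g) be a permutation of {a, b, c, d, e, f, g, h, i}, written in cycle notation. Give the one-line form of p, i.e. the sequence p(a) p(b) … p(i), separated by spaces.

i f g h d c a b e

Each element maps to the next entry in its cycle (wrapping to the front): a↦i, b↦f, c↦g, d↦h, e↦d, f↦c, g↦a, h↦b, i↦e.
So the one-line form is i f g h d c a b e.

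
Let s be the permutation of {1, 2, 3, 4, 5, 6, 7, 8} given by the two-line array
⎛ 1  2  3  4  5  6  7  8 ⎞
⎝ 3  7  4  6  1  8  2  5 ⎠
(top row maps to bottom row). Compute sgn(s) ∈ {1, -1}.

In disjoint-cycle form the cycle lengths are 6, 2.
A cycle of length ℓ contributes ℓ−1 transpositions, so s is a product of 5 + 1 = 6 transpositions — even.

1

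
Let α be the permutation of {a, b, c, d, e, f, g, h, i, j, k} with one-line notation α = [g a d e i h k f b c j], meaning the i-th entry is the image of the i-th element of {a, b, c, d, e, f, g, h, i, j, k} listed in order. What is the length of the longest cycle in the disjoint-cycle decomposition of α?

9

Decomposing into disjoint cycles gives (a, g, k, j, c, d, e, i, b)(f, h); the longest has length 9.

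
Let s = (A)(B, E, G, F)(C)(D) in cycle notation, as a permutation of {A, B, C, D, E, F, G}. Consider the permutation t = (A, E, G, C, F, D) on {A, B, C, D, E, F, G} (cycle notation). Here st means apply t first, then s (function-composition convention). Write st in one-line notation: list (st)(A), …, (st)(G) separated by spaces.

G E B A F D C

Chase each element through t then s: A → E → G; B → B → E; C → F → B; D → A → A; E → G → F; F → D → D; G → C → C.
So st in one-line form is G E B A F D C.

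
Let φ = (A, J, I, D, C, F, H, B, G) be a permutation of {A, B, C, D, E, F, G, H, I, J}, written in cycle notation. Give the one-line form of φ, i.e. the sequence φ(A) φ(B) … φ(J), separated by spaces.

Each element maps to the next entry in its cycle (wrapping to the front): A↦J, B↦G, C↦F, D↦C, E↦E, F↦H, G↦A, H↦B, I↦D, J↦I.
Listing these in domain order gives J G F C E H A B D I.

J G F C E H A B D I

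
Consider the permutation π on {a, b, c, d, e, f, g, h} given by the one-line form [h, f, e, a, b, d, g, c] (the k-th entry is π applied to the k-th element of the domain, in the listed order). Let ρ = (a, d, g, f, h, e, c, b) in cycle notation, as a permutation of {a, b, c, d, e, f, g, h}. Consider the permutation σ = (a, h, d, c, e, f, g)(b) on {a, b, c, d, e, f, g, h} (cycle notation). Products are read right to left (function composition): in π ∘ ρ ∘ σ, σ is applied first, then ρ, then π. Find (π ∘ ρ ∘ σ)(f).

Apply the permutations in order: σ(f) = g, then ρ(g) = f, then π(f) = d. So (π ∘ ρ ∘ σ)(f) = d.

d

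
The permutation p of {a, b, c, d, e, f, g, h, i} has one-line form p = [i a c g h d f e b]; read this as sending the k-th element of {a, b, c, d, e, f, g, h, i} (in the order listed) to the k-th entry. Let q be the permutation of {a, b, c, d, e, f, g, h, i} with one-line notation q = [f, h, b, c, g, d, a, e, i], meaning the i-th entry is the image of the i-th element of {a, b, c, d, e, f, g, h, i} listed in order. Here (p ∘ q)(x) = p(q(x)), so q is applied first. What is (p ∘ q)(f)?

(p ∘ q)(f) = p(q(f)). q(f) = d, then p(d) = g. So (p ∘ q)(f) = g.

g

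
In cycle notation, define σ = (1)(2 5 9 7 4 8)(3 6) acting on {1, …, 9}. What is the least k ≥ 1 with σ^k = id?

6

The cycle type of σ is (6, 2, 1).
The order of σ is the least common multiple of its cycle lengths: lcm(6, 2) = 6.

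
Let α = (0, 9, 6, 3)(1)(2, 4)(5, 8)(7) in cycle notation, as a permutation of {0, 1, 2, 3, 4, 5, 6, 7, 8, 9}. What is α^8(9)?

9 lies in the 4-cycle (0, 9, 6, 3).
Powers repeat with period 4 on this cycle, and 8 mod 4 = 0, so α^8(9) = α^0(9).
So α^8(9) = 9.

9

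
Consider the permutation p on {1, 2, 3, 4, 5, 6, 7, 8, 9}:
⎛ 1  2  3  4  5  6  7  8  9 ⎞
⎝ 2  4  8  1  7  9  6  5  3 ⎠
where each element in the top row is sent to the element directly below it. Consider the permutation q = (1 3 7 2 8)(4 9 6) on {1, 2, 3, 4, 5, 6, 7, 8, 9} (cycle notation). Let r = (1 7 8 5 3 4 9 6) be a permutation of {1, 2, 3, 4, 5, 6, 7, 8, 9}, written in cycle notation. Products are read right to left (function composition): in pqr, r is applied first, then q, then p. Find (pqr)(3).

3

(pqr)(3) = p(q(r(3))). r(3) = 4, then q(4) = 9, then p(9) = 3, so the result is 3.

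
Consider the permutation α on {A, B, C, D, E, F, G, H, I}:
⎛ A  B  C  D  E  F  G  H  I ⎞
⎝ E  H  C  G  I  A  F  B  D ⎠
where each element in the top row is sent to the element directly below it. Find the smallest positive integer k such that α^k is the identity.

Writing α as disjoint cycles, the cycle lengths are 6, 2, 1.
The order is lcm(6, 2) = 6.

6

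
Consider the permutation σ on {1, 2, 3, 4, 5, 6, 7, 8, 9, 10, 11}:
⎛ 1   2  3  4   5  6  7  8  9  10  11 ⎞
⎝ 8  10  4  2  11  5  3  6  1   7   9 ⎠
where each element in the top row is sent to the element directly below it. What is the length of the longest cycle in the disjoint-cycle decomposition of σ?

6

Decomposing into disjoint cycles gives (1, 8, 6, 5, 11, 9)(2, 10, 7, 3, 4); the longest has length 6.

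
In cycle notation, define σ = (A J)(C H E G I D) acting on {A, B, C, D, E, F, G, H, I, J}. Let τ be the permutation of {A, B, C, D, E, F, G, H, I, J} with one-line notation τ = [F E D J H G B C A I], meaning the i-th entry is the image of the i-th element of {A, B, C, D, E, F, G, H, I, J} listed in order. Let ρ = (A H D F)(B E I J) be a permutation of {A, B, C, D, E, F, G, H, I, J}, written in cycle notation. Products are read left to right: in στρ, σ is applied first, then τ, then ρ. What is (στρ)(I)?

B

(στρ)(I) = ρ(τ(σ(I))). σ(I) = D, then τ(D) = J, then ρ(J) = B, so the result is B.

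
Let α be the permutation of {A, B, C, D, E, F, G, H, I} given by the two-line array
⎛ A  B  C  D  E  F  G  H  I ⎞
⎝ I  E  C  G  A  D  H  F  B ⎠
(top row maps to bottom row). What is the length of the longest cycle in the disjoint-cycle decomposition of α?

Decomposing into disjoint cycles gives (A I B E)(D G H F); the longest has length 4.

4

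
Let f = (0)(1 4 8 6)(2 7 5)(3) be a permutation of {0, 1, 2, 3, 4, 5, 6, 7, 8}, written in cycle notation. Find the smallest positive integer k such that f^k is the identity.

12

The disjoint cycles have lengths 4, 3, 1, 1.
Since disjoint cycles commute, ord(f) = lcm(4, 3) = 12.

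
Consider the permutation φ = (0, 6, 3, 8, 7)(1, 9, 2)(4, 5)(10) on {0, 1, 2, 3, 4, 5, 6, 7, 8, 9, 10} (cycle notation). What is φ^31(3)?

8

3 lies in the 5-cycle (0, 6, 3, 8, 7).
Powers repeat with period 5 on this cycle, and 31 mod 5 = 1, so φ^31(3) = φ^1(3).
Advancing 1 step from 3: 3 → 8.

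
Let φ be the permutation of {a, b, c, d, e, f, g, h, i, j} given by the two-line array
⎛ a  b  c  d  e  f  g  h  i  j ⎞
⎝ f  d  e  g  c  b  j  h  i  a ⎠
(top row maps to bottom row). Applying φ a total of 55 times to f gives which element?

b

Tracing f → b → … returns to f after 6 steps, so f lies in a 6-cycle (a, f, b, d, g, j).
Since the cycle has length 6, φ^55 acts on it the same as φ^1 (55 mod 6 = 1).
Stepping 1 place around the cycle: f → b.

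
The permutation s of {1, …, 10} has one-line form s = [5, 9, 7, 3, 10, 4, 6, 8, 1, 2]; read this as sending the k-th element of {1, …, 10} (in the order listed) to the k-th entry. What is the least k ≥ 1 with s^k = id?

20

Decomposing into disjoint cycles gives cycle lengths 5, 4, 1.
The order of s is the least common multiple of its cycle lengths: lcm(5, 4) = 20.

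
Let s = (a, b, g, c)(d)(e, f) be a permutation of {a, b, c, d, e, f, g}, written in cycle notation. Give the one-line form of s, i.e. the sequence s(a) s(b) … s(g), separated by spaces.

b g a d f e c

Image by image: a→b, b→g, c→a, d→d, e→f, f→e, g→c.
Listing these in domain order gives b g a d f e c.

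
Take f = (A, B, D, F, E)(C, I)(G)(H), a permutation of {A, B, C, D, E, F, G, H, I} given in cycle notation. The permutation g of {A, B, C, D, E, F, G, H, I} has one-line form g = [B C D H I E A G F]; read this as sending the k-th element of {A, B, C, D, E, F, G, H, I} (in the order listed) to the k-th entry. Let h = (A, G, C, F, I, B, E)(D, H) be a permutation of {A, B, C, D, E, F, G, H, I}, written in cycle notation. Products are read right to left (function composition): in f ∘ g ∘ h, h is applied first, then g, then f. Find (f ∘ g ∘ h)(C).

A

(f ∘ g ∘ h)(C) = f(g(h(C))). h(C) = F, then g(F) = E, then f(E) = A, so the result is A.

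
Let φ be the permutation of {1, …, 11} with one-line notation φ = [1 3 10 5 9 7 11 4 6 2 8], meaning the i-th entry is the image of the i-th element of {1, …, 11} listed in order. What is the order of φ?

21

Decomposing into disjoint cycles gives cycle lengths 7, 3, 1.
The order of φ is the least common multiple of its cycle lengths: lcm(7, 3) = 21.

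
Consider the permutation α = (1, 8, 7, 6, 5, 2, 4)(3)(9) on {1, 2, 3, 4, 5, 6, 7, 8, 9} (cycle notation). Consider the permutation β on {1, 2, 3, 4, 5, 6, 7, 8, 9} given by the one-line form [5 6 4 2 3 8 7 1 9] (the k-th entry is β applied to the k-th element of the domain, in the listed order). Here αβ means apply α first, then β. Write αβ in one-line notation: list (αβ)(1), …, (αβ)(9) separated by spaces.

1 2 4 5 6 3 8 7 9

For each element, apply α then β: 1 → 8 → 1; 2 → 4 → 2; 3 → 3 → 4; 4 → 1 → 5; 5 → 2 → 6; 6 → 5 → 3; 7 → 6 → 8; 8 → 7 → 7; 9 → 9 → 9.
Collecting the images, αβ = [1 2 4 5 6 3 8 7 9].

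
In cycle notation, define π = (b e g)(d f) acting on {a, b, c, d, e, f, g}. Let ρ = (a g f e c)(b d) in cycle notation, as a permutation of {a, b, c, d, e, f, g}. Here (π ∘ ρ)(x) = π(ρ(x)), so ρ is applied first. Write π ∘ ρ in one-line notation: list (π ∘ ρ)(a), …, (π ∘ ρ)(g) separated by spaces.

b f a e c g d

(π ∘ ρ)(x) = π(ρ(x)). Computing each image: π(ρ(a)) = π(g) = b, π(ρ(b)) = π(d) = f, π(ρ(c)) = π(a) = a, π(ρ(d)) = π(b) = e, π(ρ(e)) = π(c) = c, π(ρ(f)) = π(e) = g, π(ρ(g)) = π(f) = d.
Hence π ∘ ρ = [b f a e c g d].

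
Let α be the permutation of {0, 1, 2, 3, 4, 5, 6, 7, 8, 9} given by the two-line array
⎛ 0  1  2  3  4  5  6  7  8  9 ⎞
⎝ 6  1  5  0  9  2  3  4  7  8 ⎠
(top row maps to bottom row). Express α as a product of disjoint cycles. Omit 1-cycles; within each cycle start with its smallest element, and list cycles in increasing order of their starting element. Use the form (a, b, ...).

(0, 6, 3)(2, 5)(4, 9, 8, 7)

Start at 0 and follow images: 0 → 6 → 3 → 0, giving the cycle (0, 6, 3).
Repeating from the next unused element and collecting all non-trivial cycles gives (0, 6, 3)(2, 5)(4, 9, 8, 7).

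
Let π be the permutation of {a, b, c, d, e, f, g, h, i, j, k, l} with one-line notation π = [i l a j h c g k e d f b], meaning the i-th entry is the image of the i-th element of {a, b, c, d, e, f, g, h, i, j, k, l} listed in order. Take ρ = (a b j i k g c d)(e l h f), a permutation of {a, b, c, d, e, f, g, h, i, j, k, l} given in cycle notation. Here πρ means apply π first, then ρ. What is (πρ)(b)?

h

π(b) = l, then ρ(l) = h; composing gives (πρ)(b) = h.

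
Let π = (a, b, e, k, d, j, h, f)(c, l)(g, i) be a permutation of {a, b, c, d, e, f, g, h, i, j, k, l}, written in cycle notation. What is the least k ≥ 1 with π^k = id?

The cycle type of π is (8, 2, 2).
The order is lcm(8, 2, 2) = 8.

8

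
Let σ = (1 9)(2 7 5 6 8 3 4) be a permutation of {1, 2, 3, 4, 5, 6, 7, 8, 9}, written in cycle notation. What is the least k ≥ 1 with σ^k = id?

The disjoint cycles have lengths 7, 2.
Since disjoint cycles commute, ord(σ) = lcm(7, 2) = 14.

14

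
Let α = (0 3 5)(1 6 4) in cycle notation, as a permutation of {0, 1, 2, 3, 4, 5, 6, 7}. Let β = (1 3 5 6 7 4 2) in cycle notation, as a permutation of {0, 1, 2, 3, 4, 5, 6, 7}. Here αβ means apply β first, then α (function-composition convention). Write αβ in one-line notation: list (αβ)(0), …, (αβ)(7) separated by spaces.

3 5 6 0 2 4 7 1

(αβ)(x) = α(β(x)). Computing each image: α(β(0)) = α(0) = 3, α(β(1)) = α(3) = 5, α(β(2)) = α(1) = 6, α(β(3)) = α(5) = 0, α(β(4)) = α(2) = 2, α(β(5)) = α(6) = 4, α(β(6)) = α(7) = 7, α(β(7)) = α(4) = 1.
Hence αβ = [3 5 6 0 2 4 7 1].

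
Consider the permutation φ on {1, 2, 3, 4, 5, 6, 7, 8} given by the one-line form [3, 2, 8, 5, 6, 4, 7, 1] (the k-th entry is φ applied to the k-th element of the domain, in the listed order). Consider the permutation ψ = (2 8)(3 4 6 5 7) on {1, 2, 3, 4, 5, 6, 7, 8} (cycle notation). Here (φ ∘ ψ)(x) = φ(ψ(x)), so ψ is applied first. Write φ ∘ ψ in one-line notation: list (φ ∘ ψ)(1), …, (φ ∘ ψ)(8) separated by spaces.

Chase each element through ψ then φ: 1 → 1 → 3; 2 → 8 → 1; 3 → 4 → 5; 4 → 6 → 4; 5 → 7 → 7; 6 → 5 → 6; 7 → 3 → 8; 8 → 2 → 2.
So φ ∘ ψ in one-line form is 3 1 5 4 7 6 8 2.

3 1 5 4 7 6 8 2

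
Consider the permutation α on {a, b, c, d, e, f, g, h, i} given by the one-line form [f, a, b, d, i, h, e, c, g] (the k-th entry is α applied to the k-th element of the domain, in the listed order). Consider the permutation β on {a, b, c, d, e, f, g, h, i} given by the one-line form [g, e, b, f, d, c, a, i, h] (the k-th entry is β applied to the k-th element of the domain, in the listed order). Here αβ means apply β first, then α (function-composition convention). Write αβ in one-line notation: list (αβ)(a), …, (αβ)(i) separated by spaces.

e i a h d b f g c

(αβ)(x) = α(β(x)). Computing each image: α(β(a)) = α(g) = e, α(β(b)) = α(e) = i, α(β(c)) = α(b) = a, α(β(d)) = α(f) = h, α(β(e)) = α(d) = d, α(β(f)) = α(c) = b, α(β(g)) = α(a) = f, α(β(h)) = α(i) = g, α(β(i)) = α(h) = c.
Hence αβ = [e i a h d b f g c].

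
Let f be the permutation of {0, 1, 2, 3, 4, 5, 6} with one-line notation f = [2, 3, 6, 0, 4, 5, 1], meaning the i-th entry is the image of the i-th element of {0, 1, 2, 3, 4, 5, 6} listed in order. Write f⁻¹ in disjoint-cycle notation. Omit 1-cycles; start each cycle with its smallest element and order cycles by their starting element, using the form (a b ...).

(0 3 1 6 2)

The cycle decomposition of f is (0 2 6 1 3).
Reversing each cycle (and rotating so the smallest element leads) gives f⁻¹ = (0 3 1 6 2).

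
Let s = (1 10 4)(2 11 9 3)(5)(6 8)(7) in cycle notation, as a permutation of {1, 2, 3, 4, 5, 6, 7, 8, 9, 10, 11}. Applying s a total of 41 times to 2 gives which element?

2 lies in the 4-cycle (2 11 9 3).
Since the cycle has length 4, s^41 acts on it the same as s^1 (41 mod 4 = 1).
Advancing 1 step from 2: 2 → 11.

11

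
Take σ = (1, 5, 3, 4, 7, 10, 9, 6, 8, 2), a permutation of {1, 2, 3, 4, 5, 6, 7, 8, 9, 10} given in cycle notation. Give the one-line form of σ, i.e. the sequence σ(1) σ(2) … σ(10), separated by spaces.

Each element maps to the next entry in its cycle (wrapping to the front): 1→5, 2→1, 3→4, 4→7, 5→3, 6→8, 7→10, 8→2, 9→6, 10→9.
Listing these in domain order gives 5 1 4 7 3 8 10 2 6 9.

5 1 4 7 3 8 10 2 6 9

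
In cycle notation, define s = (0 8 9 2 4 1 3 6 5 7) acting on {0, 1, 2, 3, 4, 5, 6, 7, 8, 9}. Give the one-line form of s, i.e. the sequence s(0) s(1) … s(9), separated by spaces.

Reading each image from the cycles: 0↦8, 1↦3, 2↦4, 3↦6, 4↦1, 5↦7, 6↦5, 7↦0, 8↦9, 9↦2.
Listing these in domain order gives 8 3 4 6 1 7 5 0 9 2.

8 3 4 6 1 7 5 0 9 2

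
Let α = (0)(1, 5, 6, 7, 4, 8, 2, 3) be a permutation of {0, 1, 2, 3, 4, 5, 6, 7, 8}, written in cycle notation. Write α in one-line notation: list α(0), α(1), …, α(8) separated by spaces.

0 5 3 1 8 6 7 4 2

Reading each image from the cycles: 0↦0, 1↦5, 2↦3, 3↦1, 4↦8, 5↦6, 6↦7, 7↦4, 8↦2.
So the one-line form is 0 5 3 1 8 6 7 4 2.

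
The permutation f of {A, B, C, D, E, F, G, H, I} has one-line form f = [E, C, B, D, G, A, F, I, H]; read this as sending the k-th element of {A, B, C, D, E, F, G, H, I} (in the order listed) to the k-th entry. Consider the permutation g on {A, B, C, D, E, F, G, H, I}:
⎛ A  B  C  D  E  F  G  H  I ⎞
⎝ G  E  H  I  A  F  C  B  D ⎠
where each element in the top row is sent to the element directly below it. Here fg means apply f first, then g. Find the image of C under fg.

E

f(C) = B, then g(B) = E; composing gives (fg)(C) = E.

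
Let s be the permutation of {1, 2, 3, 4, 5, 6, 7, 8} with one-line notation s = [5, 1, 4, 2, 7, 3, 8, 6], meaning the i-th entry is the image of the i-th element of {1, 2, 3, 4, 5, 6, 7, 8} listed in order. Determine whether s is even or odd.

In disjoint-cycle form the cycle lengths are 8.
A cycle of length ℓ contributes ℓ−1 transpositions, so s is a product of 7 transpositions — odd.

odd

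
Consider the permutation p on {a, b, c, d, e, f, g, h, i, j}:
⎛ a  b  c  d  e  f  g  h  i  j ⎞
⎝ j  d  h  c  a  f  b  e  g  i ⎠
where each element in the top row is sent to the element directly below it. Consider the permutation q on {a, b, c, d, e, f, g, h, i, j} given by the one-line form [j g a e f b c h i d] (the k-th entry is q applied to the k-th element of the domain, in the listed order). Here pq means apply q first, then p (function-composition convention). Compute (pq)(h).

e

(pq)(h) = p(q(h)). q(h) = h, then p(h) = e. So (pq)(h) = e.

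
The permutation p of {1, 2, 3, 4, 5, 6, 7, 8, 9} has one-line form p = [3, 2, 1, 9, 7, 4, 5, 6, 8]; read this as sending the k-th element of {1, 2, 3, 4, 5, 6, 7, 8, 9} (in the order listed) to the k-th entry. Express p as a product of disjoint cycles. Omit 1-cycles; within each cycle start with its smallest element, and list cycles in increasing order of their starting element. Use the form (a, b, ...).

(1, 3)(4, 9, 8, 6)(5, 7)

From 1: 1 → 3 → 1, closing the cycle (1, 3).
Repeating from the next unused element and collecting all non-trivial cycles gives (1, 3)(4, 9, 8, 6)(5, 7).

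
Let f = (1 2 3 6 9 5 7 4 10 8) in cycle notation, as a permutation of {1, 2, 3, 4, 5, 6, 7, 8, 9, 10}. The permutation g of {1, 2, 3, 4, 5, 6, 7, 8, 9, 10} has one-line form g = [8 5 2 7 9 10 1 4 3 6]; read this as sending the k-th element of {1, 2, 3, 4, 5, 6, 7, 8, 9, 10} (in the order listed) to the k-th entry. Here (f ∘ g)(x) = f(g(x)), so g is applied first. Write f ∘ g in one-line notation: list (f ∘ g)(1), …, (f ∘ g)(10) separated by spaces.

(f ∘ g)(x) = f(g(x)). Computing each image: f(g(1)) = f(8) = 1, f(g(2)) = f(5) = 7, f(g(3)) = f(2) = 3, f(g(4)) = f(7) = 4, f(g(5)) = f(9) = 5, f(g(6)) = f(10) = 8, f(g(7)) = f(1) = 2, f(g(8)) = f(4) = 10, f(g(9)) = f(3) = 6, f(g(10)) = f(6) = 9.
Hence f ∘ g = [1 7 3 4 5 8 2 10 6 9].

1 7 3 4 5 8 2 10 6 9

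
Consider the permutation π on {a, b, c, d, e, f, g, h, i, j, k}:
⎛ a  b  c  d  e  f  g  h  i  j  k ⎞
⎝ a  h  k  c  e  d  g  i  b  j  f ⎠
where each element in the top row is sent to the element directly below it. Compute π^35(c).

Tracing c → k → … returns to c after 4 steps, so c lies in a 4-cycle (c, k, f, d).
Since the cycle has length 4, π^35 acts on it the same as π^3 (35 mod 4 = 3).
Advancing 3 steps from c: c → k → f → d.

d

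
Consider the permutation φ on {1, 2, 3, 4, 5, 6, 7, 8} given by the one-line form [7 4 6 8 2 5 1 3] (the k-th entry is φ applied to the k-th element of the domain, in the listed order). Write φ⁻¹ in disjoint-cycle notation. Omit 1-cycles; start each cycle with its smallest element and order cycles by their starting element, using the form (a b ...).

(1 7)(2 5 6 3 8 4)

First write φ in disjoint cycles: (1 7)(2 4 8 3 6 5).
Reversing each cycle (and rotating so the smallest element leads) gives φ⁻¹ = (1 7)(2 5 6 3 8 4).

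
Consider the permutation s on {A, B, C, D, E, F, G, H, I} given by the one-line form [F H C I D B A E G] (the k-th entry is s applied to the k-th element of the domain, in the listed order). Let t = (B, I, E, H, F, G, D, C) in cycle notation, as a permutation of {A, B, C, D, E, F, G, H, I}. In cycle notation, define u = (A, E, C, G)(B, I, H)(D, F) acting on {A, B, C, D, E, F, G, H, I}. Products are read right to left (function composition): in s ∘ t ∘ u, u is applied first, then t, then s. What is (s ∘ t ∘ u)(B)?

Chase B: u(B) = I; t(I) = E; s(E) = D. Hence (s ∘ t ∘ u)(B) = D.

D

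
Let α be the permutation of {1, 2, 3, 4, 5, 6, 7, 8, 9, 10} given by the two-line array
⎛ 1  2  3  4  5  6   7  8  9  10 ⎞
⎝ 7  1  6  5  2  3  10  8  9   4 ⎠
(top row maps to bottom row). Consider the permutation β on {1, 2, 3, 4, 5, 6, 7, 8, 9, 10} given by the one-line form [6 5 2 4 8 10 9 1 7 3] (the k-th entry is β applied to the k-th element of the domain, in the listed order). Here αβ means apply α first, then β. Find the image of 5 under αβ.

First apply α: α(5) = 2, then β(2) = 5. Thus (αβ)(5) = 5.

5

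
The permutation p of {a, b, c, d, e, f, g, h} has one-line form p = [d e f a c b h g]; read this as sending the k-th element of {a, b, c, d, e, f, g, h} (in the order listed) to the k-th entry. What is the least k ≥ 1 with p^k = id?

Decomposing into disjoint cycles gives cycle lengths 4, 2, 2.
The order of p is the least common multiple of its cycle lengths: lcm(4, 2, 2) = 4.

4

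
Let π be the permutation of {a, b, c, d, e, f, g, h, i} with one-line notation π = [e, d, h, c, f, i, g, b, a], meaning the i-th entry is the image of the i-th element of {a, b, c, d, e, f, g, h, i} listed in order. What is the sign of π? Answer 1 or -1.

In disjoint-cycle form the cycle lengths are 4, 4, 1.
A cycle of length ℓ contributes ℓ−1 transpositions, so π is a product of 3 + 3 = 6 transpositions — even.

1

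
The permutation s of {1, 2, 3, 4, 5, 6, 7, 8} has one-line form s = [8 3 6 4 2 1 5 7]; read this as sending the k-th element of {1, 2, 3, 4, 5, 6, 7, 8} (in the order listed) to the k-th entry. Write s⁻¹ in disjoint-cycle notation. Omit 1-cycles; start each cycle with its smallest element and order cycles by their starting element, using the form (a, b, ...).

The cycle decomposition of s is (1, 8, 7, 5, 2, 3, 6).
Reversing each cycle (and rotating so the smallest element leads) gives s⁻¹ = (1, 6, 3, 2, 5, 7, 8).

(1, 6, 3, 2, 5, 7, 8)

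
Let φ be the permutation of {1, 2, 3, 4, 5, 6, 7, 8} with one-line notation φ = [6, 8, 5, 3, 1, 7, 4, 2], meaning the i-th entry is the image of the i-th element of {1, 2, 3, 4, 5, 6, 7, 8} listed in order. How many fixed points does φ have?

No element satisfies φ(x) = x, so there are 0 fixed points.

0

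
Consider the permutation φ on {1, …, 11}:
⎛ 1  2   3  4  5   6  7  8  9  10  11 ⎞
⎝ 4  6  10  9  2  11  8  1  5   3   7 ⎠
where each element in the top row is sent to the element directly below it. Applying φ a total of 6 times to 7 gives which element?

Tracing 7 → 8 → … returns to 7 after 9 steps, so 7 lies in a 9-cycle (1 4 9 5 2 6 11 7 8).
Advancing 6 steps from 7: 7 → 8 → 1 → 4 → 9 → 5 → 2.

2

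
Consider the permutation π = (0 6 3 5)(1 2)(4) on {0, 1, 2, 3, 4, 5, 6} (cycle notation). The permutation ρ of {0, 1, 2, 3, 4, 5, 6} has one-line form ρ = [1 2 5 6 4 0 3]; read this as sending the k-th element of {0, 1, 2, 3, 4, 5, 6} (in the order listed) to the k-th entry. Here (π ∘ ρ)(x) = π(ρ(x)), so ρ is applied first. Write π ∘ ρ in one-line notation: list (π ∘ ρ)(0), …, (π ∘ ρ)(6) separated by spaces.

2 1 0 3 4 6 5

(π ∘ ρ)(x) = π(ρ(x)). Computing each image: π(ρ(0)) = π(1) = 2, π(ρ(1)) = π(2) = 1, π(ρ(2)) = π(5) = 0, π(ρ(3)) = π(6) = 3, π(ρ(4)) = π(4) = 4, π(ρ(5)) = π(0) = 6, π(ρ(6)) = π(3) = 5.
Hence π ∘ ρ = [2 1 0 3 4 6 5].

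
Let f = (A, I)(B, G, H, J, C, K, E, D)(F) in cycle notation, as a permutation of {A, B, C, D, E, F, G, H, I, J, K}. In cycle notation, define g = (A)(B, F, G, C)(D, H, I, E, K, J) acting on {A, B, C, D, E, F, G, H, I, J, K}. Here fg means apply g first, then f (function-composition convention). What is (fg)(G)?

First apply g: g(G) = C, then f(C) = K. Thus (fg)(G) = K.

K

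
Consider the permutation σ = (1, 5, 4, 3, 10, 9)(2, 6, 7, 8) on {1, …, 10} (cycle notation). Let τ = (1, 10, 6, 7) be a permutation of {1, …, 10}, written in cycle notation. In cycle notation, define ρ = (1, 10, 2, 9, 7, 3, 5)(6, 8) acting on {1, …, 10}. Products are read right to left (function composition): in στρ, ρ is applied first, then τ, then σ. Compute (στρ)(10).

6

(στρ)(10) = σ(τ(ρ(10))). ρ(10) = 2, then τ(2) = 2, then σ(2) = 6, so the result is 6.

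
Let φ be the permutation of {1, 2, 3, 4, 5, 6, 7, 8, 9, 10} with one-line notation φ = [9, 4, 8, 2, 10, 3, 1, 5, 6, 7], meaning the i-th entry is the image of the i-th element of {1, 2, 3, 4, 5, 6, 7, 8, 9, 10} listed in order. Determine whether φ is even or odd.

In disjoint-cycle form the cycle lengths are 8, 2.
A cycle is odd iff its length is even; φ has 2 even-length cycles, so sgn(φ) = (−1)^2 and φ is even.

even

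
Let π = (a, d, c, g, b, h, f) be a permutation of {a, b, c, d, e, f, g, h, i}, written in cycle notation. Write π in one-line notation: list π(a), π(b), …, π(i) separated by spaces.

d h g c e a b f i

Image by image: a↦d, b↦h, c↦g, d↦c, e↦e, f↦a, g↦b, h↦f, i↦i.
So the one-line form is d h g c e a b f i.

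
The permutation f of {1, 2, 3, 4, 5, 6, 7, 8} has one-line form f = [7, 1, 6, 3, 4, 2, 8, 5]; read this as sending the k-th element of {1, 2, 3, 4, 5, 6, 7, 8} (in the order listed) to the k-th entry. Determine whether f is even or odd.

In disjoint-cycle form the cycle lengths are 8.
A cycle of length ℓ contributes ℓ−1 transpositions, so f is a product of 7 transpositions — odd.

odd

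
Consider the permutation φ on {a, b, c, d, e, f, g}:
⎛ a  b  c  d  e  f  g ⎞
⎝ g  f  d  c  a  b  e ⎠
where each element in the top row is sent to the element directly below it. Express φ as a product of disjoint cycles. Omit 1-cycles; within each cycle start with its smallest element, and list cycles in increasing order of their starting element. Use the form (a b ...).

From a: a → g → e → a, closing the cycle (a g e).
Continuing from each remaining unvisited element yields (a g e)(b f)(c d).

(a g e)(b f)(c d)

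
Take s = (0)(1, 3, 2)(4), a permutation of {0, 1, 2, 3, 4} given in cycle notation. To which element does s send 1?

1 appears in (1, 3, 2); the next entry (wrapping around) is 3.

3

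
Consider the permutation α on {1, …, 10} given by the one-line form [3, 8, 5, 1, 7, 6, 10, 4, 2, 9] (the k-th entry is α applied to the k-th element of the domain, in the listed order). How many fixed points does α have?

1

The fixed points (elements with α(x) = x) are {6}, so there is 1.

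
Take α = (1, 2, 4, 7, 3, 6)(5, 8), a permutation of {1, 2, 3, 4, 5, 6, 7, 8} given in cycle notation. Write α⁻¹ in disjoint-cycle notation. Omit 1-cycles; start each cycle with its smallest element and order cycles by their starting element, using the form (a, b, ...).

(1, 6, 3, 7, 4, 2)(5, 8)

The inverse reverses each cycle.
Reversing each cycle of α and rotating so the smallest element leads gives (1, 6, 3, 7, 4, 2)(5, 8).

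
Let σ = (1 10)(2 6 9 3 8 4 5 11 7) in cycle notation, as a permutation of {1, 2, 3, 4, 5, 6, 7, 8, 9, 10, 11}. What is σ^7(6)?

7

6 lies in the 9-cycle (2 6 9 3 8 4 5 11 7).
Advancing 7 steps from 6: 6 → 9 → 3 → 8 → 4 → 5 → 11 → 7.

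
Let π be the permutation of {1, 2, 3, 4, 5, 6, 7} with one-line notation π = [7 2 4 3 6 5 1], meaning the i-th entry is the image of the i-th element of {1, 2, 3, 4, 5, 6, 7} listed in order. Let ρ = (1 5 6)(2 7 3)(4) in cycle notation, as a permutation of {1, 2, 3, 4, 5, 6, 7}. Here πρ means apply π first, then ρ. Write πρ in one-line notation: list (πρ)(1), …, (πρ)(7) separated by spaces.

3 7 4 2 1 6 5

Chase each element through π then ρ: 1 → 7 → 3; 2 → 2 → 7; 3 → 4 → 4; 4 → 3 → 2; 5 → 6 → 1; 6 → 5 → 6; 7 → 1 → 5.
So πρ in one-line form is 3 7 4 2 1 6 5.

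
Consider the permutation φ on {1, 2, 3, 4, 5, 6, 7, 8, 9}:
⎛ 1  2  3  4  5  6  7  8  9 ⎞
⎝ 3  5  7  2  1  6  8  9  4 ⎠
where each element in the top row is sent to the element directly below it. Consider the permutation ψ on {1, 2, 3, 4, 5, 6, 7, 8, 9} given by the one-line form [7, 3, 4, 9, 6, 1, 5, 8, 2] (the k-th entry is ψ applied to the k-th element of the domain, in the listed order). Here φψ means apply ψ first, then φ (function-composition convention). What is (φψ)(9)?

ψ(9) = 2, then φ(2) = 5; composing gives (φψ)(9) = 5.

5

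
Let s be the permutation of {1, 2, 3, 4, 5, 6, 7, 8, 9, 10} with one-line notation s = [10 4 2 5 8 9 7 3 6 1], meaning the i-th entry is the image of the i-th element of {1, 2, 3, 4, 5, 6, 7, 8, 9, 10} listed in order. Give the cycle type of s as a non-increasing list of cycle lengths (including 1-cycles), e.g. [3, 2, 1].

The disjoint cycles are (1 10)(2 4 5 8 3)(6 9)(7), with lengths 5, 2, 2, 1 in non-increasing order.

[5, 2, 2, 1]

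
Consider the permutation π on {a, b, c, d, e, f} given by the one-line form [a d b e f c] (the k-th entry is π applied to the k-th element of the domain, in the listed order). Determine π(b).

b is element number 2 of the domain, and entry number 2 of the one-line form is d, so π(b) = d.

d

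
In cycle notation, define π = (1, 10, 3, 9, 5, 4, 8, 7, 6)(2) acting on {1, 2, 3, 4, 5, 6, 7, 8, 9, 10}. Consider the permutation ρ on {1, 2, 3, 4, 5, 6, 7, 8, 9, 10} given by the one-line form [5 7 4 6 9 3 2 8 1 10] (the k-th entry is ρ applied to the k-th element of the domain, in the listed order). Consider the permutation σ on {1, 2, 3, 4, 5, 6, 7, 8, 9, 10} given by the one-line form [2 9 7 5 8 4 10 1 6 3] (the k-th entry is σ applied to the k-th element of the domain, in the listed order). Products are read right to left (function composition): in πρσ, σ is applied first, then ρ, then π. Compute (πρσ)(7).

(πρσ)(7) = π(ρ(σ(7))). σ(7) = 10, then ρ(10) = 10, then π(10) = 3, so the result is 3.

3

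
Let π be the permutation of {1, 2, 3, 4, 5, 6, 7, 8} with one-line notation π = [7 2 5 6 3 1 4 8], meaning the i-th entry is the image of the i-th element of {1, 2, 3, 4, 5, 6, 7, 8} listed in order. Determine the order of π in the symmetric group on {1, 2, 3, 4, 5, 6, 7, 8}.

4

Decomposing into disjoint cycles gives cycle lengths 4, 2, 1, 1.
Since disjoint cycles commute, ord(π) = lcm(4, 2) = 4.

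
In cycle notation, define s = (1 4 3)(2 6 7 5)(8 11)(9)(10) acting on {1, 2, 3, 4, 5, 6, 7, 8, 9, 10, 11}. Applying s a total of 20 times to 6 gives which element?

6

6 lies in the 4-cycle (2 6 7 5).
On a 4-cycle, s^4 is the identity, so s^20 = s^0 there (20 ≡ 0 mod 4).
So s^20(6) = 6.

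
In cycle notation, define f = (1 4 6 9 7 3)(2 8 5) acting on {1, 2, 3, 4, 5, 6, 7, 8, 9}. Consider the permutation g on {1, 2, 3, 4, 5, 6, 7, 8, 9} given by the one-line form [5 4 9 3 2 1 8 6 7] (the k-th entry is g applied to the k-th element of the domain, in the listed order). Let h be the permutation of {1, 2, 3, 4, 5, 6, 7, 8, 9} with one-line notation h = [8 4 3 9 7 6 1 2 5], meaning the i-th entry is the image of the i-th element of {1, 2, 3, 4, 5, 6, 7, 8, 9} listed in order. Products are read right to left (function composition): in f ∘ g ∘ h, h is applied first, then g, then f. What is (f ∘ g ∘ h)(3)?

7

(f ∘ g ∘ h)(3) = f(g(h(3))). h(3) = 3, then g(3) = 9, then f(9) = 7, so the result is 7.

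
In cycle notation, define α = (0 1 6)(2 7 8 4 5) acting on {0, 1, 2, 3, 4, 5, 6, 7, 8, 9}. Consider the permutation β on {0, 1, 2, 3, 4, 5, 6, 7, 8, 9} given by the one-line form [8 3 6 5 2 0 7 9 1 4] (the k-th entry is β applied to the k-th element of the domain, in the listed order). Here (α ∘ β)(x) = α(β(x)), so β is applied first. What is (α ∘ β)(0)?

(α ∘ β)(0) = α(β(0)). β(0) = 8, then α(8) = 4. So (α ∘ β)(0) = 4.

4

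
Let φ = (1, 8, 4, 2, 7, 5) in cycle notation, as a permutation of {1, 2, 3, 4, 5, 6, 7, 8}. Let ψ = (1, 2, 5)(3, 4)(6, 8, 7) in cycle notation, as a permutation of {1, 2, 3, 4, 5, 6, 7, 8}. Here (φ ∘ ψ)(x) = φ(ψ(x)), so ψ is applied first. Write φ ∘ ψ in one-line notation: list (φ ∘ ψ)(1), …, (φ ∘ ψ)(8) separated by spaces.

(φ ∘ ψ)(x) = φ(ψ(x)). Computing each image: φ(ψ(1)) = φ(2) = 7, φ(ψ(2)) = φ(5) = 1, φ(ψ(3)) = φ(4) = 2, φ(ψ(4)) = φ(3) = 3, φ(ψ(5)) = φ(1) = 8, φ(ψ(6)) = φ(8) = 4, φ(ψ(7)) = φ(6) = 6, φ(ψ(8)) = φ(7) = 5.
Hence φ ∘ ψ = [7 1 2 3 8 4 6 5].

7 1 2 3 8 4 6 5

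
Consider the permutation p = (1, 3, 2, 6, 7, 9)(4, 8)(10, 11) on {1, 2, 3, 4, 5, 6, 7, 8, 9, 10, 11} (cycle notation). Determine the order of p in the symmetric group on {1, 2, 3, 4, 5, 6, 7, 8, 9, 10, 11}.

The cycle type of p is (6, 2, 2, 1).
The order of p is the least common multiple of its cycle lengths: lcm(6, 2, 2) = 6.

6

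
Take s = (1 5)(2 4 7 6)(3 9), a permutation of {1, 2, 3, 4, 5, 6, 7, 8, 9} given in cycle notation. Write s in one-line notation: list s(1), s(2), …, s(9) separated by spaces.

Each element maps to the next entry in its cycle (wrapping to the front): 1→5, 2→4, 3→9, 4→7, 5→1, 6→2, 7→6, 8→8, 9→3.
Listing these in domain order gives 5 4 9 7 1 2 6 8 3.

5 4 9 7 1 2 6 8 3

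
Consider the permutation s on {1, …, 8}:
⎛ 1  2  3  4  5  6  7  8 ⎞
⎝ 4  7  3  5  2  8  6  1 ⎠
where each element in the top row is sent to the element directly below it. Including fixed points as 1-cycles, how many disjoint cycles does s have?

The cycle decomposition is (1 4 5 2 7 6 8)(3), which has 2 cycles (counting 1-cycles).

2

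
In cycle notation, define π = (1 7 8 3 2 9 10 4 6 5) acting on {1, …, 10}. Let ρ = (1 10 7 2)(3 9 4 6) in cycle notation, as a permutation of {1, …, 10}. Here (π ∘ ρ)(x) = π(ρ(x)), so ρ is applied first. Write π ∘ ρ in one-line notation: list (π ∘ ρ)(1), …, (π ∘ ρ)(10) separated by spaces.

4 7 10 5 1 2 9 3 6 8

For each element, apply ρ then π: 1 → 10 → 4; 2 → 1 → 7; 3 → 9 → 10; 4 → 6 → 5; 5 → 5 → 1; 6 → 3 → 2; 7 → 2 → 9; 8 → 8 → 3; 9 → 4 → 6; 10 → 7 → 8.
So π ∘ ρ in one-line form is 4 7 10 5 1 2 9 3 6 8.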